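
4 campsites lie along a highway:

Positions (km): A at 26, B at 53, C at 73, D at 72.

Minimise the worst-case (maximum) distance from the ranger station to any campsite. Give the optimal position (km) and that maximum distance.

The 1-center on a line is the midpoint of the two extreme points: leftmost at 26, rightmost at 73.
Optimal location = (26 + 73)/2 = 49.5; maximum distance = (73 − 26)/2 = 23.5.

location 49.5, max distance 23.5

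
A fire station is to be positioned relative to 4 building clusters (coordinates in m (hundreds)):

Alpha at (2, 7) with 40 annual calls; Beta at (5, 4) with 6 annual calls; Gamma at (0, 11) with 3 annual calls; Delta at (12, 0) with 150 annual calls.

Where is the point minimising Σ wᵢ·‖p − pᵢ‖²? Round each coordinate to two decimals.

The minimiser of Σwᵢ‖p−pᵢ‖² is the weighted centroid p* = (Σwᵢpᵢ)/(Σwᵢ).
Σwᵢ = 199.
Σwᵢxᵢ = 40·2 + 6·5 + 3·0 + 150·12 = 1910.
Σwᵢyᵢ = 40·7 + 6·4 + 3·11 + 150·0 = 337.
x* = 1910/199 = 9.60, y* = 337/199 = 1.69.

(9.60, 1.69)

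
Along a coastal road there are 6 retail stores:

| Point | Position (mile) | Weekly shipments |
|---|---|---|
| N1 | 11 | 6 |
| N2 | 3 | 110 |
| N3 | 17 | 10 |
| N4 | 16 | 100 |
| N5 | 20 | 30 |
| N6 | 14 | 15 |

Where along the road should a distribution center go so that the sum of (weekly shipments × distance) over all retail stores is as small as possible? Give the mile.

x = 16

For a sum of weighted absolute distances on a line, the optimum is the weighted median (not the mean). Total weight W = 271; half-weight = 135.5.
Sort by position and accumulate weight:
  mile 3 (N2, w=110) → cum 110
  mile 11 (N1, w=6) → cum 116
  mile 14 (N6, w=15) → cum 131
  mile 16 (N4, w=100) → cum 231  ≥ 135.5 → median here
  mile 17 (N3, w=10) → cum 241
  mile 20 (N5, w=30) → cum 271
Optimal location: mile 16.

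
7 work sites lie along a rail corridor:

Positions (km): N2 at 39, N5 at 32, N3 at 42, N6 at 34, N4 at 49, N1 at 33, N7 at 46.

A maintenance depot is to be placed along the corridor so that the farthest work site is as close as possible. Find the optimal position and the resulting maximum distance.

location 40.5, max distance 8.5

The 1-center on a line is the midpoint of the two extreme points: leftmost at 32, rightmost at 49.
Optimal location = (32 + 49)/2 = 40.5; maximum distance = (49 − 32)/2 = 8.5.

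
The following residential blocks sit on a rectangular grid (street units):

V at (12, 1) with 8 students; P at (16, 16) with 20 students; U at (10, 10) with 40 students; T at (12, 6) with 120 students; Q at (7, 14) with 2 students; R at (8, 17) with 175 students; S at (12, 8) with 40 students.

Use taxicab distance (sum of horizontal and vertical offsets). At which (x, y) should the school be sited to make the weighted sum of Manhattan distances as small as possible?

(10, 10)

Manhattan distance separates: Σwᵢ(|x−xᵢ|+|y−yᵢ|) = Σwᵢ|x−xᵢ| + Σwᵢ|y−yᵢ|, so x and y are optimised independently as 1-D weighted medians.
Total weight W = 405; half = 202.5.
x-coordinate, sorted with cumulative weight:
  x=7 (Q, w=2) cum 2
  x=8 (R, w=175) cum 177
  x=10 (U, w=40) cum 217  ← median
  x=12 (V, w=8) cum 225
  x=12 (T, w=120) cum 345
  x=12 (S, w=40) cum 385
  x=16 (P, w=20) cum 405
⇒ x* = 10
y-coordinate, sorted with cumulative weight:
  y=1 (V, w=8) cum 8
  y=6 (T, w=120) cum 128
  y=8 (S, w=40) cum 168
  y=10 (U, w=40) cum 208  ← median
  y=14 (Q, w=2) cum 210
  y=16 (P, w=20) cum 230
  y=17 (R, w=175) cum 405
⇒ y* = 10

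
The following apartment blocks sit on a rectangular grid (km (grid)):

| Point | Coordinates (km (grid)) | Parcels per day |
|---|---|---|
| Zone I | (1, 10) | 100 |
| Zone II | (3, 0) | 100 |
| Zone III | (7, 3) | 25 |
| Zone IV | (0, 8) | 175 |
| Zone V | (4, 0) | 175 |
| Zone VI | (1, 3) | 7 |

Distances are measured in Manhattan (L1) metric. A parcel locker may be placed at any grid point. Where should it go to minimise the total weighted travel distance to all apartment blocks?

(3, 3)

Manhattan distance separates: Σwᵢ(|x−xᵢ|+|y−yᵢ|) = Σwᵢ|x−xᵢ| + Σwᵢ|y−yᵢ|, so x and y are optimised independently as 1-D weighted medians.
Total weight W = 582; half = 291.
x-coordinate, sorted with cumulative weight:
  x=0 (Zone IV, w=175) cum 175
  x=1 (Zone I, w=100) cum 275
  x=1 (Zone VI, w=7) cum 282
  x=3 (Zone II, w=100) cum 382  ← median
  x=4 (Zone V, w=175) cum 557
  x=7 (Zone III, w=25) cum 582
⇒ x* = 3
y-coordinate, sorted with cumulative weight:
  y=0 (Zone II, w=100) cum 100
  y=0 (Zone V, w=175) cum 275
  y=3 (Zone III, w=25) cum 300  ← median
  y=3 (Zone VI, w=7) cum 307
  y=8 (Zone IV, w=175) cum 482
  y=10 (Zone I, w=100) cum 582
⇒ y* = 3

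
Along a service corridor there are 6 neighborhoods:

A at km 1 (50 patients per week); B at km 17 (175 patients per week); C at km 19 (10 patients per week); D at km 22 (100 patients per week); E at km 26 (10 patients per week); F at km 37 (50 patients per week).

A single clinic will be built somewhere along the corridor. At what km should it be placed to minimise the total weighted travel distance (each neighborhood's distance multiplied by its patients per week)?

x = 17

For a sum of weighted absolute distances on a line, the optimum is the weighted median (not the mean). Total weight W = 395; half-weight = 197.5.
Sort by position and accumulate weight:
  km 1 (A, w=50) → cum 50
  km 17 (B, w=175) → cum 225  ≥ 197.5 → median here
  km 19 (C, w=10) → cum 235
  km 22 (D, w=100) → cum 335
  km 26 (E, w=10) → cum 345
  km 37 (F, w=50) → cum 395
Optimal location: km 17.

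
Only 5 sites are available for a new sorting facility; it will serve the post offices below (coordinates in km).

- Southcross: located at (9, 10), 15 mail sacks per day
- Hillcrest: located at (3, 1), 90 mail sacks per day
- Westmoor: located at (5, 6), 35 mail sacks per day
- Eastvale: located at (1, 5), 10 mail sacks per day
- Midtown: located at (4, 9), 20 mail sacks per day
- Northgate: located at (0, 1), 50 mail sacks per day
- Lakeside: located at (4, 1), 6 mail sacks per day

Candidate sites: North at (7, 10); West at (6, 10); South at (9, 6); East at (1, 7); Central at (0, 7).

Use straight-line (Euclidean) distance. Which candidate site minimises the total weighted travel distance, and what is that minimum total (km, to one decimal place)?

East, total 1278.2 km

Total weighted distance at each candidate:
  North (7, 10): total = 1841.3
  West (6, 10): total = 1754.7
  South (9, 6): total = 1657.4
  East (1, 7): total = 1278.2
  Central (0, 7): total = 1379.6
Minimum is at East with total 1278.2 km.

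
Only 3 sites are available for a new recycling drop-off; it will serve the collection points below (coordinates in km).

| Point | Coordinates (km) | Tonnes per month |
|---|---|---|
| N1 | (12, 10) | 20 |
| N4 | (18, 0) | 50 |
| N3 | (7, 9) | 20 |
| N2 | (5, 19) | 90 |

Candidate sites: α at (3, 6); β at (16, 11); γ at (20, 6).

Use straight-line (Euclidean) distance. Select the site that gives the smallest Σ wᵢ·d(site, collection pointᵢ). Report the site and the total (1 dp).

β, total 2050.0 km

Total weighted distance at each candidate:
  α (3, 6): total = 2288.5
  β (16, 11): total = 2050.0
  γ (20, 6): total = 2548.4
Minimum is at β with total 2050.0 km.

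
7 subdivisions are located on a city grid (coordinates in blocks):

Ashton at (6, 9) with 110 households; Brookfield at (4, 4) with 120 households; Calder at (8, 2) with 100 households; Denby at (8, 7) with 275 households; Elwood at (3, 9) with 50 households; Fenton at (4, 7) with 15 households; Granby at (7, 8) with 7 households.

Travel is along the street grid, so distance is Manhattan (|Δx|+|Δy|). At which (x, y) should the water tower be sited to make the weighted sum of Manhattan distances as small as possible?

Manhattan distance separates: Σwᵢ(|x−xᵢ|+|y−yᵢ|) = Σwᵢ|x−xᵢ| + Σwᵢ|y−yᵢ|, so x and y are optimised independently as 1-D weighted medians.
Total weight W = 677; half = 338.5.
x-coordinate, sorted with cumulative weight:
  x=3 (Elwood, w=50) cum 50
  x=4 (Brookfield, w=120) cum 170
  x=4 (Fenton, w=15) cum 185
  x=6 (Ashton, w=110) cum 295
  x=7 (Granby, w=7) cum 302
  x=8 (Calder, w=100) cum 402  ← median
  x=8 (Denby, w=275) cum 677
⇒ x* = 8
y-coordinate, sorted with cumulative weight:
  y=2 (Calder, w=100) cum 100
  y=4 (Brookfield, w=120) cum 220
  y=7 (Denby, w=275) cum 495  ← median
  y=7 (Fenton, w=15) cum 510
  y=8 (Granby, w=7) cum 517
  y=9 (Ashton, w=110) cum 627
  y=9 (Elwood, w=50) cum 677
⇒ y* = 7

(8, 7)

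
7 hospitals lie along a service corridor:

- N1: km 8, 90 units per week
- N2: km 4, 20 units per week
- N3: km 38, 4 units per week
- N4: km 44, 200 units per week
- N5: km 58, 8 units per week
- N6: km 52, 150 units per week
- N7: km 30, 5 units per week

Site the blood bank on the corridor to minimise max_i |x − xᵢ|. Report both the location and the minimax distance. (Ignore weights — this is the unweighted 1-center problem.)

location 31, max distance 27

The 1-center on a line is the midpoint of the two extreme points: leftmost at 4, rightmost at 58.
Optimal location = (4 + 58)/2 = 31; maximum distance = (58 − 4)/2 = 27.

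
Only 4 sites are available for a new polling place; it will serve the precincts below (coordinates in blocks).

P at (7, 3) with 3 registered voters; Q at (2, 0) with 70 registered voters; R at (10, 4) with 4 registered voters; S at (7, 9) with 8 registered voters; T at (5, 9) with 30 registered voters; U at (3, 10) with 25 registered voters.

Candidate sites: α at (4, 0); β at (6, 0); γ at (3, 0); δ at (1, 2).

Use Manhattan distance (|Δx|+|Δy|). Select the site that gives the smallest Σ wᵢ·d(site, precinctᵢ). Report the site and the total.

Total weighted distance at each candidate:
  α (4, 0): total = 869
  β (6, 0): total = 1029
  γ (3, 0): total = 819
  δ (1, 2): total = 959
Minimum is at γ with total 819 blocks.

γ, total 819 blocks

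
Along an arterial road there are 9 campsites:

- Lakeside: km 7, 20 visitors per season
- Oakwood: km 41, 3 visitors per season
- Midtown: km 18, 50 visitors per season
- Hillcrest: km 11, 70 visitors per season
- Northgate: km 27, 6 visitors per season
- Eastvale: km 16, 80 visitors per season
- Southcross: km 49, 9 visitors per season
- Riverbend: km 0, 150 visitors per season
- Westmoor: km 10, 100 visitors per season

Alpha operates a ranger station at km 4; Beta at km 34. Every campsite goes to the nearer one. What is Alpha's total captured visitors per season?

The indifferent point is the midpoint (4+34)/2 = 19; campsites left of it (closer to Alpha at 4) go to Alpha, those right go to Beta.
  Riverbend at 0 (w=150) → Alpha
  Lakeside at 7 (w=20) → Alpha
  Westmoor at 10 (w=100) → Alpha
  Hillcrest at 11 (w=70) → Alpha
  Eastvale at 16 (w=80) → Alpha
  Midtown at 18 (w=50) → Alpha
  Northgate at 27 (w=6) → Beta
  Oakwood at 41 (w=3) → Beta
  Southcross at 49 (w=9) → Beta
Alpha captures 470; Beta captures 18.

470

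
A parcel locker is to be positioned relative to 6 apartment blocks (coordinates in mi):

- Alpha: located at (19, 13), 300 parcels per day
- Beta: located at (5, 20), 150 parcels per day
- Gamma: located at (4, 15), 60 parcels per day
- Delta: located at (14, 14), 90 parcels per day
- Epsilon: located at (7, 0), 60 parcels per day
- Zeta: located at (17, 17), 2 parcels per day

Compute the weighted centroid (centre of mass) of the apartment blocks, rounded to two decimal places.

(12.69, 13.74)

The minimiser of Σwᵢ‖p−pᵢ‖² is the weighted centroid p* = (Σwᵢpᵢ)/(Σwᵢ).
Σwᵢ = 662.
Σwᵢxᵢ = 300·19 + 150·5 + 60·4 + 90·14 + 60·7 + 2·17 = 8404.
Σwᵢyᵢ = 300·13 + 150·20 + 60·15 + 90·14 + 60·0 + 2·17 = 9094.
x* = 8404/662 = 12.69, y* = 9094/662 = 13.74.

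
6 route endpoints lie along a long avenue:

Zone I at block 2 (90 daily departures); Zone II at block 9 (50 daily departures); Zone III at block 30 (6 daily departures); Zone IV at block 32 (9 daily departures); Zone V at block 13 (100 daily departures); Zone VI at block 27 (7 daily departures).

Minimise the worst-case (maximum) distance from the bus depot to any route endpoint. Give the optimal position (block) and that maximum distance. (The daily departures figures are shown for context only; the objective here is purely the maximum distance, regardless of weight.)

location 17, max distance 15

The 1-center on a line is the midpoint of the two extreme points: leftmost at 2, rightmost at 32.
Optimal location = (2 + 32)/2 = 17; maximum distance = (32 − 2)/2 = 15.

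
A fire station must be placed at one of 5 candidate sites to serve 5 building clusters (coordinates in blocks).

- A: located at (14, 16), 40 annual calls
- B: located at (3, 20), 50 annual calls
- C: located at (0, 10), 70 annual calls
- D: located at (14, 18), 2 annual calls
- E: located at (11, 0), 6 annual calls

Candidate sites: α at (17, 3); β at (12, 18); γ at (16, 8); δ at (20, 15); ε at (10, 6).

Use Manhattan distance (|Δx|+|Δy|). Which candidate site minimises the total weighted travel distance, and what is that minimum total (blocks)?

Total weighted distance at each candidate:
  α (17, 3): total = 3960
  β (12, 18): total = 2228
  γ (16, 8): total = 3012
  δ (20, 15): total = 3292
  ε (10, 6): total = 2664
Minimum is at β with total 2228 blocks.

β, total 2228 blocks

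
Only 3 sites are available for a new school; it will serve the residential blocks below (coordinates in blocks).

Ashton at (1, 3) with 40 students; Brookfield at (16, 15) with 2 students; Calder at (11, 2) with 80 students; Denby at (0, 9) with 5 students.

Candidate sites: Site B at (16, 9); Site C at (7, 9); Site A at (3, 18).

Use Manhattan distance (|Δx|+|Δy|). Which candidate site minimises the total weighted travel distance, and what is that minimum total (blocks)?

Total weighted distance at each candidate:
  Site B (16, 9): total = 1892
  Site C (7, 9): total = 1425
  Site A (3, 18): total = 2692
Minimum is at Site C with total 1425 blocks.

Site C, total 1425 blocks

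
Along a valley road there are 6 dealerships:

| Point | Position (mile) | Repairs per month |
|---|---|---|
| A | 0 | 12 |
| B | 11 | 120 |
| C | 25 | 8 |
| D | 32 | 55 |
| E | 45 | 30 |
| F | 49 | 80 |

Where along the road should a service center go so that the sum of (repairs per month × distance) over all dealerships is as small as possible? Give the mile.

For a sum of weighted absolute distances on a line, the optimum is the weighted median (not the mean). Total weight W = 305; half-weight = 152.5.
Sort by position and accumulate weight:
  mile 0 (A, w=12) → cum 12
  mile 11 (B, w=120) → cum 132
  mile 25 (C, w=8) → cum 140
  mile 32 (D, w=55) → cum 195  ≥ 152.5 → median here
  mile 45 (E, w=30) → cum 225
  mile 49 (F, w=80) → cum 305
Optimal location: mile 32.

x = 32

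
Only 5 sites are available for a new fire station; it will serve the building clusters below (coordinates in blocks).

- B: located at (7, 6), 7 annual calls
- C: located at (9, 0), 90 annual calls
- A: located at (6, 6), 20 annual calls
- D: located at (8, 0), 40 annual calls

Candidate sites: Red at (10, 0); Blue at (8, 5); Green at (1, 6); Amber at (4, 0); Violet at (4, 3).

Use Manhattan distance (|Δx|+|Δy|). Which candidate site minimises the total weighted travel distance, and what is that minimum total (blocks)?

Total weighted distance at each candidate:
  Red (10, 0): total = 433
  Blue (8, 5): total = 814
  Green (1, 6): total = 1922
  Amber (4, 0): total = 833
  Violet (4, 3): total = 1142
Minimum is at Red with total 433 blocks.

Red, total 433 blocks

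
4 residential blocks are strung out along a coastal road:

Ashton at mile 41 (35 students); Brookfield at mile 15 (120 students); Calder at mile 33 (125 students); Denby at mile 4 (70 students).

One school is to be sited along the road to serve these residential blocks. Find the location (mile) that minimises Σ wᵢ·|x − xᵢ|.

x = 15

For a sum of weighted absolute distances on a line, the optimum is the weighted median (not the mean). Total weight W = 350; half-weight = 175.
Sort by position and accumulate weight:
  mile 4 (Denby, w=70) → cum 70
  mile 15 (Brookfield, w=120) → cum 190  ≥ 175 → median here
  mile 33 (Calder, w=125) → cum 315
  mile 41 (Ashton, w=35) → cum 350
Optimal location: mile 15.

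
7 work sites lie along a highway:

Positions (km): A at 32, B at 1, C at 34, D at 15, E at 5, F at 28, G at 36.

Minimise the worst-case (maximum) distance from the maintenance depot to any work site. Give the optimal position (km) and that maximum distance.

location 18.5, max distance 17.5

The 1-center on a line is the midpoint of the two extreme points: leftmost at 1, rightmost at 36.
Optimal location = (1 + 36)/2 = 18.5; maximum distance = (36 − 1)/2 = 17.5.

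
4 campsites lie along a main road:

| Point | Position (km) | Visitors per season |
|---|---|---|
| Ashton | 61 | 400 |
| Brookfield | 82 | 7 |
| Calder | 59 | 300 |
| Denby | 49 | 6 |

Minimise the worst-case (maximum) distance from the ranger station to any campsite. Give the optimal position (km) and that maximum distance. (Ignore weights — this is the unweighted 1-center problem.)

The 1-center on a line is the midpoint of the two extreme points: leftmost at 49, rightmost at 82.
Optimal location = (49 + 82)/2 = 65.5; maximum distance = (82 − 49)/2 = 16.5.

location 65.5, max distance 16.5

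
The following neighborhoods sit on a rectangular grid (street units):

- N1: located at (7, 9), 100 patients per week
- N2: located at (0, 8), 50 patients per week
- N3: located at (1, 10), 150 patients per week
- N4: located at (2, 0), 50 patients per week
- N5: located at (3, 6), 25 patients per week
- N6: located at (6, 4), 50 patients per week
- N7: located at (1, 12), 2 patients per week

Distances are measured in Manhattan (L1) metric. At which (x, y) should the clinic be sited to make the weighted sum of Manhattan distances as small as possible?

Manhattan distance separates: Σwᵢ(|x−xᵢ|+|y−yᵢ|) = Σwᵢ|x−xᵢ| + Σwᵢ|y−yᵢ|, so x and y are optimised independently as 1-D weighted medians.
Total weight W = 427; half = 213.5.
x-coordinate, sorted with cumulative weight:
  x=0 (N2, w=50) cum 50
  x=1 (N3, w=150) cum 200
  x=1 (N7, w=2) cum 202
  x=2 (N4, w=50) cum 252  ← median
  x=3 (N5, w=25) cum 277
  x=6 (N6, w=50) cum 327
  x=7 (N1, w=100) cum 427
⇒ x* = 2
y-coordinate, sorted with cumulative weight:
  y=0 (N4, w=50) cum 50
  y=4 (N6, w=50) cum 100
  y=6 (N5, w=25) cum 125
  y=8 (N2, w=50) cum 175
  y=9 (N1, w=100) cum 275  ← median
  y=10 (N3, w=150) cum 425
  y=12 (N7, w=2) cum 427
⇒ y* = 9

(2, 9)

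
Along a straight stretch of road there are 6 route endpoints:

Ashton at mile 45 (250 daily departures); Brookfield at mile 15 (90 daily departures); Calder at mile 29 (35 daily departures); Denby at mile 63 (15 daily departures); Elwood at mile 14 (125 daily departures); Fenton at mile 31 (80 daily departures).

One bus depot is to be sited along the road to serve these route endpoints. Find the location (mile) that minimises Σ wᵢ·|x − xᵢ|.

For a sum of weighted absolute distances on a line, the optimum is the weighted median (not the mean). Total weight W = 595; half-weight = 297.5.
Sort by position and accumulate weight:
  mile 14 (Elwood, w=125) → cum 125
  mile 15 (Brookfield, w=90) → cum 215
  mile 29 (Calder, w=35) → cum 250
  mile 31 (Fenton, w=80) → cum 330  ≥ 297.5 → median here
  mile 45 (Ashton, w=250) → cum 580
  mile 63 (Denby, w=15) → cum 595
Optimal location: mile 31.

x = 31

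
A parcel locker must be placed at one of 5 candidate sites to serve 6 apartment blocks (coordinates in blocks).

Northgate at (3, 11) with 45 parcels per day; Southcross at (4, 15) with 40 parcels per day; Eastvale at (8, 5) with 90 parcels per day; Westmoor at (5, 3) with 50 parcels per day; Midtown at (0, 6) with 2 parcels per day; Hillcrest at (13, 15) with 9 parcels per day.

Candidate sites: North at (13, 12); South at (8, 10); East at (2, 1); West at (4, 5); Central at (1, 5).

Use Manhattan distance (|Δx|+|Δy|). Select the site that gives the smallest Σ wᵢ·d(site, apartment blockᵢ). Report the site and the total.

West, total 1406 blocks

Total weighted distance at each candidate:
  North (13, 12): total = 2970
  South (8, 10): total = 1694
  East (2, 1): total = 2524
  West (4, 5): total = 1406
  Central (1, 5): total = 2012
Minimum is at West with total 1406 blocks.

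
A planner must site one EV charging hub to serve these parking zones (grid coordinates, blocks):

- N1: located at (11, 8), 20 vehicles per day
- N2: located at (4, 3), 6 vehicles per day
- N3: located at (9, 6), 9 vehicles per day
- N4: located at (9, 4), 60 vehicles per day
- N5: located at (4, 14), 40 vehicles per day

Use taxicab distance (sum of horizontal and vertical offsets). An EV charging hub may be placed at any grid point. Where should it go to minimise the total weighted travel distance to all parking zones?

(9, 6)

Manhattan distance separates: Σwᵢ(|x−xᵢ|+|y−yᵢ|) = Σwᵢ|x−xᵢ| + Σwᵢ|y−yᵢ|, so x and y are optimised independently as 1-D weighted medians.
Total weight W = 135; half = 67.5.
x-coordinate, sorted with cumulative weight:
  x=4 (N2, w=6) cum 6
  x=4 (N5, w=40) cum 46
  x=9 (N3, w=9) cum 55
  x=9 (N4, w=60) cum 115  ← median
  x=11 (N1, w=20) cum 135
⇒ x* = 9
y-coordinate, sorted with cumulative weight:
  y=3 (N2, w=6) cum 6
  y=4 (N4, w=60) cum 66
  y=6 (N3, w=9) cum 75  ← median
  y=8 (N1, w=20) cum 95
  y=14 (N5, w=40) cum 135
⇒ y* = 6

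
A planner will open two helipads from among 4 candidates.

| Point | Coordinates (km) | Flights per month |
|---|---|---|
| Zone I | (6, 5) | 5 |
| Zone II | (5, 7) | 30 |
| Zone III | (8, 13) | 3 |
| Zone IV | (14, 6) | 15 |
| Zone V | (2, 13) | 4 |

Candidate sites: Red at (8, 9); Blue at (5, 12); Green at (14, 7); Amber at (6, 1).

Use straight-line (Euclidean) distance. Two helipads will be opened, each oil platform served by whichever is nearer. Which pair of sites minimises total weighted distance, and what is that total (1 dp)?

Evaluate every pair (each demand assigned to the nearer of the two):
  {Red, Green}: total = 186.4
  {Blue, Green}: total = 222.5
  {Red, Blue}: total = 253.3
  {Red, Amber}: total = 269.6
  {Green, Amber}: total = 293.5
  {Blue, Amber}: total = 333.6
Best pair: {Red, Green} with total 186.4.

{Red, Green}, total 186.4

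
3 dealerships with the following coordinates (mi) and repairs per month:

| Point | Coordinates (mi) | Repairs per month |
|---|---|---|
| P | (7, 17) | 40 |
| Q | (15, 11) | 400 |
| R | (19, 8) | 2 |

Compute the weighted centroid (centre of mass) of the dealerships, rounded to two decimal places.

The minimiser of Σwᵢ‖p−pᵢ‖² is the weighted centroid p* = (Σwᵢpᵢ)/(Σwᵢ).
Σwᵢ = 442.
Σwᵢxᵢ = 40·7 + 400·15 + 2·19 = 6318.
Σwᵢyᵢ = 40·17 + 400·11 + 2·8 = 5096.
x* = 6318/442 = 14.29, y* = 5096/442 = 11.53.

(14.29, 11.53)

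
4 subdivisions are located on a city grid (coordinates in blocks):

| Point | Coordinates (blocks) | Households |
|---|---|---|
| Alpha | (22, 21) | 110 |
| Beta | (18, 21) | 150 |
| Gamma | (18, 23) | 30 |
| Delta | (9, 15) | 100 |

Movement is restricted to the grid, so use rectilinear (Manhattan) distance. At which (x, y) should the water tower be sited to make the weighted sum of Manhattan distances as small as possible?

(18, 21)

Manhattan distance separates: Σwᵢ(|x−xᵢ|+|y−yᵢ|) = Σwᵢ|x−xᵢ| + Σwᵢ|y−yᵢ|, so x and y are optimised independently as 1-D weighted medians.
Total weight W = 390; half = 195.
x-coordinate, sorted with cumulative weight:
  x=9 (Delta, w=100) cum 100
  x=18 (Beta, w=150) cum 250  ← median
  x=18 (Gamma, w=30) cum 280
  x=22 (Alpha, w=110) cum 390
⇒ x* = 18
y-coordinate, sorted with cumulative weight:
  y=15 (Delta, w=100) cum 100
  y=21 (Alpha, w=110) cum 210  ← median
  y=21 (Beta, w=150) cum 360
  y=23 (Gamma, w=30) cum 390
⇒ y* = 21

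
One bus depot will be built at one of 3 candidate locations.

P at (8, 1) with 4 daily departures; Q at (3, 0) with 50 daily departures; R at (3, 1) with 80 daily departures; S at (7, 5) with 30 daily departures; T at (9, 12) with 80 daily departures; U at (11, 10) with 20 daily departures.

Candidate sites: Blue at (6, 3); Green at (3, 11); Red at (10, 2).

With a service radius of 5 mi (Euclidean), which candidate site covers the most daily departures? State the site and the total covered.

Coverage radius r = 5 mi; a point is covered iff (Δx)²+(Δy)² ≤ 5² = 25.
  Blue (6, 3): covers {P, Q, R, S} → 164
  Green (3, 11): covers {none} → 0
  Red (10, 2): covers {P, S} → 34
Maximum coverage at Blue: 164 daily departures.

Blue, covering 164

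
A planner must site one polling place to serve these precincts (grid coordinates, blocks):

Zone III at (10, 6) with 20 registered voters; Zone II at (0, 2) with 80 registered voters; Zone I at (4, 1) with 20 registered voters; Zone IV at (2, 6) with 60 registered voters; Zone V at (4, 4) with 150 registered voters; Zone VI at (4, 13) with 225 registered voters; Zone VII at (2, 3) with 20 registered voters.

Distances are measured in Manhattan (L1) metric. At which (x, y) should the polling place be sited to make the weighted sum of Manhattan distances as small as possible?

Manhattan distance separates: Σwᵢ(|x−xᵢ|+|y−yᵢ|) = Σwᵢ|x−xᵢ| + Σwᵢ|y−yᵢ|, so x and y are optimised independently as 1-D weighted medians.
Total weight W = 575; half = 287.5.
x-coordinate, sorted with cumulative weight:
  x=0 (Zone II, w=80) cum 80
  x=2 (Zone IV, w=60) cum 140
  x=2 (Zone VII, w=20) cum 160
  x=4 (Zone I, w=20) cum 180
  x=4 (Zone V, w=150) cum 330  ← median
  x=4 (Zone VI, w=225) cum 555
  x=10 (Zone III, w=20) cum 575
⇒ x* = 4
y-coordinate, sorted with cumulative weight:
  y=1 (Zone I, w=20) cum 20
  y=2 (Zone II, w=80) cum 100
  y=3 (Zone VII, w=20) cum 120
  y=4 (Zone V, w=150) cum 270
  y=6 (Zone III, w=20) cum 290  ← median
  y=6 (Zone IV, w=60) cum 350
  y=13 (Zone VI, w=225) cum 575
⇒ y* = 6

(4, 6)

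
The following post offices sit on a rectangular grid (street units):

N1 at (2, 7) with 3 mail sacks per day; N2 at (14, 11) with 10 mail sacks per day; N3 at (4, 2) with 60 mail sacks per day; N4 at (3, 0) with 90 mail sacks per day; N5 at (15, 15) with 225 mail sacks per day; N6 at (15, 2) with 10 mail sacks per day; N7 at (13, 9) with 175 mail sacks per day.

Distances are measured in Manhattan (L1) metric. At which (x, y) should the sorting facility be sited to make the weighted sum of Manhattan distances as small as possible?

Manhattan distance separates: Σwᵢ(|x−xᵢ|+|y−yᵢ|) = Σwᵢ|x−xᵢ| + Σwᵢ|y−yᵢ|, so x and y are optimised independently as 1-D weighted medians.
Total weight W = 573; half = 286.5.
x-coordinate, sorted with cumulative weight:
  x=2 (N1, w=3) cum 3
  x=3 (N4, w=90) cum 93
  x=4 (N3, w=60) cum 153
  x=13 (N7, w=175) cum 328  ← median
  x=14 (N2, w=10) cum 338
  x=15 (N5, w=225) cum 563
  x=15 (N6, w=10) cum 573
⇒ x* = 13
y-coordinate, sorted with cumulative weight:
  y=0 (N4, w=90) cum 90
  y=2 (N3, w=60) cum 150
  y=2 (N6, w=10) cum 160
  y=7 (N1, w=3) cum 163
  y=9 (N7, w=175) cum 338  ← median
  y=11 (N2, w=10) cum 348
  y=15 (N5, w=225) cum 573
⇒ y* = 9

(13, 9)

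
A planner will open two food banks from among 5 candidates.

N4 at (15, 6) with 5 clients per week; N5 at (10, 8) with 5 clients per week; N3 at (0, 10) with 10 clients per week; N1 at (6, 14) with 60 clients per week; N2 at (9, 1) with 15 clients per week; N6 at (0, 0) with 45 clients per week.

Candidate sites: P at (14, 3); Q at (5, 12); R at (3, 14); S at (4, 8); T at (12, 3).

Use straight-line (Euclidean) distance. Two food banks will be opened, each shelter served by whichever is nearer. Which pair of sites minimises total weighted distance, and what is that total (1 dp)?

Evaluate every pair (each demand assigned to the nearer of the two):
  {Q, S}: total = 796.3
  {R, S}: total = 842.2
  {Q, T}: total = 846.9
  {R, T}: total = 888.8
  {P, Q}: total = 901.6
  {S, T}: total = 928.9
  {P, S}: total = 953.3
  {P, R}: total = 1002.9
  {Q, R}: total = 1035.1
  {P, T}: total = 1544.2
Best pair: {Q, S} with total 796.3.

{Q, S}, total 796.3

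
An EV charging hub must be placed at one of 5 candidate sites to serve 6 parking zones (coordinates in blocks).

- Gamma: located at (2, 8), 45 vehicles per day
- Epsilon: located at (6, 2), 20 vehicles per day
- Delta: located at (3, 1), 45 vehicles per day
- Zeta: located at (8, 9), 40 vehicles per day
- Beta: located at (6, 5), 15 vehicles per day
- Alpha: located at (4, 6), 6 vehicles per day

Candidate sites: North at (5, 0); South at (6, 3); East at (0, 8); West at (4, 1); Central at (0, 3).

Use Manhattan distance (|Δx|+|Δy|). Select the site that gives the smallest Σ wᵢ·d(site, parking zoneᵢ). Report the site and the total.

South, total 1030 blocks

Total weighted distance at each candidate:
  North (5, 0): total = 1302
  South (6, 3): total = 1030
  East (0, 8): total = 1311
  West (4, 1): total = 1110
  Central (0, 3): total = 1402
Minimum is at South with total 1030 blocks.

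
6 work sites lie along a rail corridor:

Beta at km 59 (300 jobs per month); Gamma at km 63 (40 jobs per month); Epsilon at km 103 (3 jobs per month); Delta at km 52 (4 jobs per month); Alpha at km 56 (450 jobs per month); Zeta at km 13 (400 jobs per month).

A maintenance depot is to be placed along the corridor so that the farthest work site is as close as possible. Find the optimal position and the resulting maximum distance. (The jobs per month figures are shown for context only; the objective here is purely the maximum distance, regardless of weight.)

location 58, max distance 45

The 1-center on a line is the midpoint of the two extreme points: leftmost at 13, rightmost at 103.
Optimal location = (13 + 103)/2 = 58; maximum distance = (103 − 13)/2 = 45.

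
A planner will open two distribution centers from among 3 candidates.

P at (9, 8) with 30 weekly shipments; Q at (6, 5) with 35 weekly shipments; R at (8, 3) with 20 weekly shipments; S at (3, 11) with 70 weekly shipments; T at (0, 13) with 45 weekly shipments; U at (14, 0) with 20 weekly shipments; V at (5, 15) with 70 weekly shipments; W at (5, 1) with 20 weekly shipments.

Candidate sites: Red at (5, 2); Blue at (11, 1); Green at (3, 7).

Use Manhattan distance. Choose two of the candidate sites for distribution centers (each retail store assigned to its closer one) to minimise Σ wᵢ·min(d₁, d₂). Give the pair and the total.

Evaluate every pair (each demand assigned to the nearer of the two):
  {Red, Green}: total = 2055
  {Blue, Green}: total = 2070
  {Red, Blue}: total = 2990
Best pair: {Red, Green} with total 2055.

{Red, Green}, total 2055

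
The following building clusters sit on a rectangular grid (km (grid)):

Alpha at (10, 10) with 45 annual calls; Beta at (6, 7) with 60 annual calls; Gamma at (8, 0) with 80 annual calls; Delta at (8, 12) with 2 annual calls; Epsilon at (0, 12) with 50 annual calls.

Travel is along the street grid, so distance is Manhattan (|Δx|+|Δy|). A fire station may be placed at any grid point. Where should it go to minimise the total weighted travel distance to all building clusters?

(8, 7)

Manhattan distance separates: Σwᵢ(|x−xᵢ|+|y−yᵢ|) = Σwᵢ|x−xᵢ| + Σwᵢ|y−yᵢ|, so x and y are optimised independently as 1-D weighted medians.
Total weight W = 237; half = 118.5.
x-coordinate, sorted with cumulative weight:
  x=0 (Epsilon, w=50) cum 50
  x=6 (Beta, w=60) cum 110
  x=8 (Gamma, w=80) cum 190  ← median
  x=8 (Delta, w=2) cum 192
  x=10 (Alpha, w=45) cum 237
⇒ x* = 8
y-coordinate, sorted with cumulative weight:
  y=0 (Gamma, w=80) cum 80
  y=7 (Beta, w=60) cum 140  ← median
  y=10 (Alpha, w=45) cum 185
  y=12 (Delta, w=2) cum 187
  y=12 (Epsilon, w=50) cum 237
⇒ y* = 7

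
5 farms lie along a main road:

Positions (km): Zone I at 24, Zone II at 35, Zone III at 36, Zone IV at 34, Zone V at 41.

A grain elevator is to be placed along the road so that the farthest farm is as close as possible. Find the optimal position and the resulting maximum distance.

location 32.5, max distance 8.5

The 1-center on a line is the midpoint of the two extreme points: leftmost at 24, rightmost at 41.
Optimal location = (24 + 41)/2 = 32.5; maximum distance = (41 − 24)/2 = 8.5.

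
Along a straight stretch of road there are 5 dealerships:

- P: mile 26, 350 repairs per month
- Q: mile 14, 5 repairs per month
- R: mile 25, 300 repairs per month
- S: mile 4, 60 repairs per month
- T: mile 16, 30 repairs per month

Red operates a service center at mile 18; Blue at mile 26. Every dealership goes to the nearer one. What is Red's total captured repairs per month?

95

The indifferent point is the midpoint (18+26)/2 = 22; dealerships left of it (closer to Red at 18) go to Red, those right go to Blue.
  S at 4 (w=60) → Red
  Q at 14 (w=5) → Red
  T at 16 (w=30) → Red
  R at 25 (w=300) → Blue
  P at 26 (w=350) → Blue
Red captures 95; Blue captures 650.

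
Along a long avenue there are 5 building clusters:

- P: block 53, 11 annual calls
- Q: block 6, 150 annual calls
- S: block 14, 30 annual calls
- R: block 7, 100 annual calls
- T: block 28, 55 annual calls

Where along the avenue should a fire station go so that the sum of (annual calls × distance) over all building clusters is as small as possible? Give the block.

x = 7

For a sum of weighted absolute distances on a line, the optimum is the weighted median (not the mean). Total weight W = 346; half-weight = 173.
Sort by position and accumulate weight:
  block 6 (Q, w=150) → cum 150
  block 7 (R, w=100) → cum 250  ≥ 173 → median here
  block 14 (S, w=30) → cum 280
  block 28 (T, w=55) → cum 335
  block 53 (P, w=11) → cum 346
Optimal location: block 7.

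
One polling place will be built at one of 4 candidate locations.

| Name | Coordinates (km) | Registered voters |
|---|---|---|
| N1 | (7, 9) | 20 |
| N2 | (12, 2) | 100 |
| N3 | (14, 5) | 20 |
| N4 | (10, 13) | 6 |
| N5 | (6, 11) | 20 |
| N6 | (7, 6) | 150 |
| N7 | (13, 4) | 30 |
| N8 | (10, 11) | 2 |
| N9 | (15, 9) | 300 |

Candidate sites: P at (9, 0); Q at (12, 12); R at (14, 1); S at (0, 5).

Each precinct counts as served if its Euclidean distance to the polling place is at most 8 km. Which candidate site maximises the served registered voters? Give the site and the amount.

Q, covering 518

Coverage radius r = 8 km; a point is covered iff (Δx)²+(Δy)² ≤ 8² = 64.
  P (9, 0): covers {N2, N3, N6, N7} → 300
  Q (12, 12): covers {N1, N3, N4, N5, N6, N8, N9} → 518
  R (14, 1): covers {N2, N3, N7} → 150
  S (0, 5): covers {N6} → 150
Maximum coverage at Q: 518 registered voters.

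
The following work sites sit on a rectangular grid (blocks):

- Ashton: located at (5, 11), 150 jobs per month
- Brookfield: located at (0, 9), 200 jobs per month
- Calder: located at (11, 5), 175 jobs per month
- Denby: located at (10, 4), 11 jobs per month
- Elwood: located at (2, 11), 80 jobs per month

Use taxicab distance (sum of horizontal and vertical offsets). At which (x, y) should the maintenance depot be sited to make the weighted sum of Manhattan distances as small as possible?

Manhattan distance separates: Σwᵢ(|x−xᵢ|+|y−yᵢ|) = Σwᵢ|x−xᵢ| + Σwᵢ|y−yᵢ|, so x and y are optimised independently as 1-D weighted medians.
Total weight W = 616; half = 308.
x-coordinate, sorted with cumulative weight:
  x=0 (Brookfield, w=200) cum 200
  x=2 (Elwood, w=80) cum 280
  x=5 (Ashton, w=150) cum 430  ← median
  x=10 (Denby, w=11) cum 441
  x=11 (Calder, w=175) cum 616
⇒ x* = 5
y-coordinate, sorted with cumulative weight:
  y=4 (Denby, w=11) cum 11
  y=5 (Calder, w=175) cum 186
  y=9 (Brookfield, w=200) cum 386  ← median
  y=11 (Ashton, w=150) cum 536
  y=11 (Elwood, w=80) cum 616
⇒ y* = 9

(5, 9)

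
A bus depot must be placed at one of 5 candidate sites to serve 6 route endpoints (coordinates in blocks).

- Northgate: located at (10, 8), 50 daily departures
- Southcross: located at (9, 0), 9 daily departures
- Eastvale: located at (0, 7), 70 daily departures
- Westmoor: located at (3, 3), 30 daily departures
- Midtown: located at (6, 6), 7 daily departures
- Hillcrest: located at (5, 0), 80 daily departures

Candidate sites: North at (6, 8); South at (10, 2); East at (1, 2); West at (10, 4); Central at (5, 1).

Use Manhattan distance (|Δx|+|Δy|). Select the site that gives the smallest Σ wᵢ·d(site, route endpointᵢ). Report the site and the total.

Total weighted distance at each candidate:
  North (6, 8): total = 1763
  South (10, 2): total = 2233
  East (1, 2): total = 1893
  West (10, 4): total = 2157
  Central (5, 1): total = 1657
Minimum is at Central with total 1657 blocks.

Central, total 1657 blocks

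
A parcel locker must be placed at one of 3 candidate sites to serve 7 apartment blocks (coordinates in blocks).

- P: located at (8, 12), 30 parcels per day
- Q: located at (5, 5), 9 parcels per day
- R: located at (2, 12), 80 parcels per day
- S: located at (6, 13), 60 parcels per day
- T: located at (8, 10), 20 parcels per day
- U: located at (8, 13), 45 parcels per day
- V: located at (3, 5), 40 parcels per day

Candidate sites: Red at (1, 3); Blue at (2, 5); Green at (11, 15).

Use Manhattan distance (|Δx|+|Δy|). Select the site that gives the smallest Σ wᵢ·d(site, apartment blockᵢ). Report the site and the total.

Total weighted distance at each candidate:
  Red (1, 3): total = 3439
  Blue (2, 5): total = 2587
  Green (11, 15): total = 2809
Minimum is at Blue with total 2587 blocks.

Blue, total 2587 blocks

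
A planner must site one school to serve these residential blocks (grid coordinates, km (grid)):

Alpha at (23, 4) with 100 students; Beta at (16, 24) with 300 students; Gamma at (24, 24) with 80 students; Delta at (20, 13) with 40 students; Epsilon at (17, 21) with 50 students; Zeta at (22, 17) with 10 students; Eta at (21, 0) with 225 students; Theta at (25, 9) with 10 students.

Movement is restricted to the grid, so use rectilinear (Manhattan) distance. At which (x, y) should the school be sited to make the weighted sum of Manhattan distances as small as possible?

(21, 21)

Manhattan distance separates: Σwᵢ(|x−xᵢ|+|y−yᵢ|) = Σwᵢ|x−xᵢ| + Σwᵢ|y−yᵢ|, so x and y are optimised independently as 1-D weighted medians.
Total weight W = 815; half = 407.5.
x-coordinate, sorted with cumulative weight:
  x=16 (Beta, w=300) cum 300
  x=17 (Epsilon, w=50) cum 350
  x=20 (Delta, w=40) cum 390
  x=21 (Eta, w=225) cum 615  ← median
  x=22 (Zeta, w=10) cum 625
  x=23 (Alpha, w=100) cum 725
  x=24 (Gamma, w=80) cum 805
  x=25 (Theta, w=10) cum 815
⇒ x* = 21
y-coordinate, sorted with cumulative weight:
  y=0 (Eta, w=225) cum 225
  y=4 (Alpha, w=100) cum 325
  y=9 (Theta, w=10) cum 335
  y=13 (Delta, w=40) cum 375
  y=17 (Zeta, w=10) cum 385
  y=21 (Epsilon, w=50) cum 435  ← median
  y=24 (Beta, w=300) cum 735
  y=24 (Gamma, w=80) cum 815
⇒ y* = 21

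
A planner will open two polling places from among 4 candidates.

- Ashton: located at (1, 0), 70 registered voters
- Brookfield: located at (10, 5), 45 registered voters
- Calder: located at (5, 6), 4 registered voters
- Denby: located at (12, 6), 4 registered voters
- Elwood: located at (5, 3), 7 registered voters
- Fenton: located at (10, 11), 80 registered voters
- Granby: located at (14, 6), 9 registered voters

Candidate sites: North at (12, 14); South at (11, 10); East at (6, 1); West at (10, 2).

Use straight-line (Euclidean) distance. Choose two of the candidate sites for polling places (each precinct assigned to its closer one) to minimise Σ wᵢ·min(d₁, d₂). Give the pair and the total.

{South, East}, total 797.1

Evaluate every pair (each demand assigned to the nearer of the two):
  {South, East}: total = 797.1
  {South, West}: total = 1016.3
  {North, East}: total = 1041.4
  {North, West}: total = 1198.9
  {East, West}: total = 1316.8
  {North, South}: total = 1487.4
Best pair: {South, East} with total 797.1.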